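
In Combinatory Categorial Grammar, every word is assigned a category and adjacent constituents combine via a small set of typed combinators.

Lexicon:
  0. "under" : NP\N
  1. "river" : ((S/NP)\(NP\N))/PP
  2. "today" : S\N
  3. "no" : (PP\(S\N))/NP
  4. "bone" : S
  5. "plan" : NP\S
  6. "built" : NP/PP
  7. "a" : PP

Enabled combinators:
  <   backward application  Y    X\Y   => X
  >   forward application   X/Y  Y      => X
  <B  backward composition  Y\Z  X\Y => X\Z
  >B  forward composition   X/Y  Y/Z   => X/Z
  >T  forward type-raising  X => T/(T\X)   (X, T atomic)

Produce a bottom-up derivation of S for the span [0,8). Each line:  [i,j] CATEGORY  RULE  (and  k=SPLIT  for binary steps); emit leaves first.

[0,1] NP\N  lex  "under"
[1,2] ((S/NP)\(NP\N))/PP  lex  "river"
[2,3] S\N  lex  "today"
[3,4] (PP\(S\N))/NP  lex  "no"
[4,5] S  lex  "bone"
[5,6] NP\S  lex  "plan"
[4,6] NP  <  k=5
[3,6] PP\(S\N)  >  k=4
[2,6] PP  <  k=3
[1,6] (S/NP)\(NP\N)  >  k=2
[0,6] S/NP  <  k=1
[6,7] NP/PP  lex  "built"
[7,8] PP  lex  "a"
[6,8] NP  >  k=7
[0,8] S  >  k=6

[0,8] S   >
  [0,6] S/NP   <
    [0,1] "under" : NP\N
    [1,6] (S/NP)\(NP\N)   >
      [1,2] "river" : ((S/NP)\(NP\N))/PP
      [2,6] PP   <
        [2,3] "today" : S\N
        [3,6] PP\(S\N)   >
          [3,4] "no" : (PP\(S\N))/NP
          [4,6] NP   <
            [4,5] "bone" : S
            [5,6] "plan" : NP\S
  [6,8] NP   >
    [6,7] "built" : NP/PP
    [7,8] "a" : PP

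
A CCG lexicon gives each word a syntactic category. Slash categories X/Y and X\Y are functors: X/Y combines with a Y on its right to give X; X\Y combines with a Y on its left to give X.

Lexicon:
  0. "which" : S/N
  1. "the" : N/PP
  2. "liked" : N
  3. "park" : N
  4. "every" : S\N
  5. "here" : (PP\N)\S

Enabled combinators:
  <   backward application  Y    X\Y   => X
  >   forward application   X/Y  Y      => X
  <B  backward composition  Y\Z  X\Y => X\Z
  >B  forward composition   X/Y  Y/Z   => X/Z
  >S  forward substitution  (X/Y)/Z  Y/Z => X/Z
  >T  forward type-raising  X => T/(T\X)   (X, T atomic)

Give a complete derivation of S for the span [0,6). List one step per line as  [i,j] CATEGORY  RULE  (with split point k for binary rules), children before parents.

[0,1] S/N  lex  "which"
[1,2] N/PP  lex  "the"
[2,3] N  lex  "liked"
[3,4] N  lex  "park"
[3,4] S/(S\N)  >T
[4,5] S\N  lex  "every"
[3,5] S  >  k=4
[5,6] (PP\N)\S  lex  "here"
[3,6] PP\N  <  k=5
[2,6] PP  <  k=3
[1,6] N  >  k=2
[0,6] S  >  k=1

[0,6] S   >
  [0,1] "which" : S/N
  [1,6] N   >
    [1,2] "the" : N/PP
    [2,6] PP   <
      [2,3] "liked" : N
      [3,6] PP\N   <
        [3,5] S   >
          [3,4] S/(S\N)   >T
            [3,4] "park" : N
          [4,5] "every" : S\N
        [5,6] "here" : (PP\N)\S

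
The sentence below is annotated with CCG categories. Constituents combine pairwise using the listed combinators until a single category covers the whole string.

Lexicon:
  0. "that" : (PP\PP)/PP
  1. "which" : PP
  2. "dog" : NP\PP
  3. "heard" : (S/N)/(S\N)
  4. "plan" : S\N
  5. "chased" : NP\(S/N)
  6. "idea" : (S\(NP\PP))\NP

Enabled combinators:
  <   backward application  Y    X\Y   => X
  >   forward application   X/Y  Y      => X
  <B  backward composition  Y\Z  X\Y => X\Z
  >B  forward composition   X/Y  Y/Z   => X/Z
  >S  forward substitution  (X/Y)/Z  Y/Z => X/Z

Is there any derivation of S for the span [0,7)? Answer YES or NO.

[0,7] S   <
  [0,3] NP\PP   <B
    [0,2] PP\PP   >
      [0,1] "that" : (PP\PP)/PP
      [1,2] "which" : PP
    [2,3] "dog" : NP\PP
  [3,7] S\(NP\PP)   <
    [3,6] NP   <
      [3,5] S/N   >
        [3,4] "heard" : (S/N)/(S\N)
        [4,5] "plan" : S\N
      [5,6] "chased" : NP\(S/N)
    [6,7] "idea" : (S\(NP\PP))\NP

YES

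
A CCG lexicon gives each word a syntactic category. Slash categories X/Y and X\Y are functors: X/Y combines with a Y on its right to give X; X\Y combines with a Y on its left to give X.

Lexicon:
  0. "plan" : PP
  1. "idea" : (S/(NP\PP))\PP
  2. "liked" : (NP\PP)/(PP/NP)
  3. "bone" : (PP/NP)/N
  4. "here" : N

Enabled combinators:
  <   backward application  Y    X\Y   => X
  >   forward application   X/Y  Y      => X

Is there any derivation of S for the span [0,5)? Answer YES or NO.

YES

[0,5] S   >
  [0,2] S/(NP\PP)   <
    [0,1] "plan" : PP
    [1,2] "idea" : (S/(NP\PP))\PP
  [2,5] NP\PP   >
    [2,3] "liked" : (NP\PP)/(PP/NP)
    [3,5] PP/NP   >
      [3,4] "bone" : (PP/NP)/N
      [4,5] "here" : N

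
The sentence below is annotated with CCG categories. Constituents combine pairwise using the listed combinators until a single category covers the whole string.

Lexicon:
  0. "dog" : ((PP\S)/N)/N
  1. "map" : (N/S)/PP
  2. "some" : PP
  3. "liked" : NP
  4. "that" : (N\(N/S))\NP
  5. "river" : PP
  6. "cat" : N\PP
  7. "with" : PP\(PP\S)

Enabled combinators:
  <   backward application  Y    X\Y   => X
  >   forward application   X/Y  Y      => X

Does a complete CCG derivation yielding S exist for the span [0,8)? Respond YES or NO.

NO

((PP\S)/N)/N (N/S)/PP PP NP (N\(N/S))\NP PP N\PP PP\(PP\S)
CKY chart[0,8] = {PP}; S ∉ chart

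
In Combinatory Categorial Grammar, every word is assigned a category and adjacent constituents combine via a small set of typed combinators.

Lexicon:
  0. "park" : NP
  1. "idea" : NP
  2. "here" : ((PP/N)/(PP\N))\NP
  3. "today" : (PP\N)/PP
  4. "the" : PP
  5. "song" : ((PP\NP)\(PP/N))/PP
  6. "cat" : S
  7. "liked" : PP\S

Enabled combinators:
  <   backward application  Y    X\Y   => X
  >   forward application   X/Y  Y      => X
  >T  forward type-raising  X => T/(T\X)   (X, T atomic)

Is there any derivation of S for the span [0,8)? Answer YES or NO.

NP NP ((PP/N)/(PP\N))\NP (PP\N)/PP PP ((PP\NP)\(PP/N))/PP S PP\S
CKY chart[0,8] = {N/(N\PP), NP/(NP\PP), PP, PP/(PP\PP), S/(S\PP)}; S ∉ chart

NO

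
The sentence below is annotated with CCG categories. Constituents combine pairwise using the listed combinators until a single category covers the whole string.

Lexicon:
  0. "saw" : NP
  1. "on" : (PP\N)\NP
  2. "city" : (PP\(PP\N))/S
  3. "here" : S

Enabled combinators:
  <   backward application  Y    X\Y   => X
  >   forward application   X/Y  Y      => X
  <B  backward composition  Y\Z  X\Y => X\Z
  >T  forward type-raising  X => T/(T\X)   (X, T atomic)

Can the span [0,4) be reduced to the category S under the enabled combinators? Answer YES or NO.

NP (PP\N)\NP (PP\(PP\N))/S S
CKY chart[0,4] = {N/(N\PP), NP/(NP\PP), PP, PP/(PP\PP), S/(S\PP)}; S ∉ chart

NO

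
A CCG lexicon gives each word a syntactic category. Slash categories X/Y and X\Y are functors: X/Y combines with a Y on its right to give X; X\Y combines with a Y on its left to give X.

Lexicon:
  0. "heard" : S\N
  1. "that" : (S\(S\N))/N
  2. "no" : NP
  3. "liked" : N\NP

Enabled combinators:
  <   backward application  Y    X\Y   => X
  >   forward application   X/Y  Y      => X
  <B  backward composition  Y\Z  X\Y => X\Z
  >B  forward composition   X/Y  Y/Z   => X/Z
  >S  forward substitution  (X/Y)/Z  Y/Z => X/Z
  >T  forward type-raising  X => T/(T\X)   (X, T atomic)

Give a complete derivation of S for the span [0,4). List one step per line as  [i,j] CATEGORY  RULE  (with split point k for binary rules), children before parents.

[0,4] S   <
  [0,1] "heard" : S\N
  [1,4] S\(S\N)   >
    [1,2] "that" : (S\(S\N))/N
    [2,4] N   >
      [2,3] N/(N\NP)   >T
        [2,3] "no" : NP
      [3,4] "liked" : N\NP

[0,1] S\N  lex  "heard"
[1,2] (S\(S\N))/N  lex  "that"
[2,3] NP  lex  "no"
[2,3] N/(N\NP)  >T
[3,4] N\NP  lex  "liked"
[2,4] N  >  k=3
[1,4] S\(S\N)  >  k=2
[0,4] S  <  k=1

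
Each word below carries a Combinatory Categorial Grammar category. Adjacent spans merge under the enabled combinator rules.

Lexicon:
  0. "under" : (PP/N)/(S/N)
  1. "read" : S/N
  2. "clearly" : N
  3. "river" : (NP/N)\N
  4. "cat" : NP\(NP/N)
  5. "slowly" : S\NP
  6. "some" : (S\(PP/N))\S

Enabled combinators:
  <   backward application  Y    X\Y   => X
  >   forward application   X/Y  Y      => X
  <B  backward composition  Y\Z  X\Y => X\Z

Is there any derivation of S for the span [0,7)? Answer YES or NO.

YES

[0,7] S   <
  [0,2] PP/N   >
    [0,1] "under" : (PP/N)/(S/N)
    [1,2] "read" : S/N
  [2,7] S\(PP/N)   <
    [2,6] S   <
      [2,5] NP   <
        [2,3] "clearly" : N
        [3,5] NP\N   <B
          [3,4] "river" : (NP/N)\N
          [4,5] "cat" : NP\(NP/N)
      [5,6] "slowly" : S\NP
    [6,7] "some" : (S\(PP/N))\S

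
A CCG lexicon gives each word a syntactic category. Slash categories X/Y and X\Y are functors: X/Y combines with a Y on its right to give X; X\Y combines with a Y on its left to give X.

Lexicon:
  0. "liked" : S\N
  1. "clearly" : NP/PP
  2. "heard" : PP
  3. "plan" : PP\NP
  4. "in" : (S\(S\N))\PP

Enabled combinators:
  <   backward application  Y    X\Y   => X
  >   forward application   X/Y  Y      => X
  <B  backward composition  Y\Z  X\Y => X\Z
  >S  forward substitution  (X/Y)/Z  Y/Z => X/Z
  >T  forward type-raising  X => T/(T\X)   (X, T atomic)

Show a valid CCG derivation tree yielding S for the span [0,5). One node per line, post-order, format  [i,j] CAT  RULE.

[0,1] S\N  lex  "liked"
[1,2] NP/PP  lex  "clearly"
[2,3] PP  lex  "heard"
[1,3] NP  >  k=2
[3,4] PP\NP  lex  "plan"
[1,4] PP  <  k=3
[4,5] (S\(S\N))\PP  lex  "in"
[1,5] S\(S\N)  <  k=4
[0,5] S  <  k=1

[0,5] S   <
  [0,1] "liked" : S\N
  [1,5] S\(S\N)   <
    [1,4] PP   <
      [1,3] NP   >
        [1,2] "clearly" : NP/PP
        [2,3] "heard" : PP
      [3,4] "plan" : PP\NP
    [4,5] "in" : (S\(S\N))\PP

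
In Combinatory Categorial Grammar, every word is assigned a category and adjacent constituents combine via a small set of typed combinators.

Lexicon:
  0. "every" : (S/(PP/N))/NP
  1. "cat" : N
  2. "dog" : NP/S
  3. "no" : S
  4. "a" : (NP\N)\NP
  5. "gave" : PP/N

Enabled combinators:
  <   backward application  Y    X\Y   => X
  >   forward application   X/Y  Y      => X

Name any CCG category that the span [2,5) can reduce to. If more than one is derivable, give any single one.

NP\N

[0,6] S   >
  [0,5] S/(PP/N)   >
    [0,1] "every" : (S/(PP/N))/NP
    [1,5] NP   <
      [1,2] "cat" : N
      [2,5] NP\N   <
        [2,4] NP   >
          [2,3] "dog" : NP/S
          [3,4] "no" : S
        [4,5] "a" : (NP\N)\NP
  [5,6] "gave" : PP/N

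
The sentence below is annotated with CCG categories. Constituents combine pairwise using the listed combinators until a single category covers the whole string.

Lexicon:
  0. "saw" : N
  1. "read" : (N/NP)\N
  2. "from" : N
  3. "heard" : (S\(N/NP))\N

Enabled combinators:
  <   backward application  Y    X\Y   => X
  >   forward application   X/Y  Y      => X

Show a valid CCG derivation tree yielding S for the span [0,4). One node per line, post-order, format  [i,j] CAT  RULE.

[0,4] S   <
  [0,2] N/NP   <
    [0,1] "saw" : N
    [1,2] "read" : (N/NP)\N
  [2,4] S\(N/NP)   <
    [2,3] "from" : N
    [3,4] "heard" : (S\(N/NP))\N

[0,1] N  lex  "saw"
[1,2] (N/NP)\N  lex  "read"
[0,2] N/NP  <  k=1
[2,3] N  lex  "from"
[3,4] (S\(N/NP))\N  lex  "heard"
[2,4] S\(N/NP)  <  k=3
[0,4] S  <  k=2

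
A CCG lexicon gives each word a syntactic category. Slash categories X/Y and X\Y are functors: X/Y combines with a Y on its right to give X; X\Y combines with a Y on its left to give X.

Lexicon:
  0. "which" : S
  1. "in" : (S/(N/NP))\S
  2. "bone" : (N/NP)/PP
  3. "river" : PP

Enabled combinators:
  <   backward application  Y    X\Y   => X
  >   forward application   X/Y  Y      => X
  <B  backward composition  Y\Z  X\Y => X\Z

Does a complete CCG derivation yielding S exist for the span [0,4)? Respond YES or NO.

[0,4] S   >
  [0,2] S/(N/NP)   <
    [0,1] "which" : S
    [1,2] "in" : (S/(N/NP))\S
  [2,4] N/NP   >
    [2,3] "bone" : (N/NP)/PP
    [3,4] "river" : PP

YES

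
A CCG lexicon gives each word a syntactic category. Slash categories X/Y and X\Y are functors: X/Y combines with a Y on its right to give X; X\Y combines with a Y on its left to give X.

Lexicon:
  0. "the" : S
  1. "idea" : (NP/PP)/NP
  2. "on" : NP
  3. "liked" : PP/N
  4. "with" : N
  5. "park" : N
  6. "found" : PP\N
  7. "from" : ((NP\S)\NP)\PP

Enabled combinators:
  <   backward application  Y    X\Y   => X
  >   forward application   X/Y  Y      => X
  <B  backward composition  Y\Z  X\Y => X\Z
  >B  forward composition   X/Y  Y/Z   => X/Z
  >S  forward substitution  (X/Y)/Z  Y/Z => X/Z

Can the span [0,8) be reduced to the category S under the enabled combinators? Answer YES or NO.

S (NP/PP)/NP NP PP/N N N PP\N ((NP\S)\NP)\PP
CKY chart[0,8] = {NP}; S ∉ chart

NO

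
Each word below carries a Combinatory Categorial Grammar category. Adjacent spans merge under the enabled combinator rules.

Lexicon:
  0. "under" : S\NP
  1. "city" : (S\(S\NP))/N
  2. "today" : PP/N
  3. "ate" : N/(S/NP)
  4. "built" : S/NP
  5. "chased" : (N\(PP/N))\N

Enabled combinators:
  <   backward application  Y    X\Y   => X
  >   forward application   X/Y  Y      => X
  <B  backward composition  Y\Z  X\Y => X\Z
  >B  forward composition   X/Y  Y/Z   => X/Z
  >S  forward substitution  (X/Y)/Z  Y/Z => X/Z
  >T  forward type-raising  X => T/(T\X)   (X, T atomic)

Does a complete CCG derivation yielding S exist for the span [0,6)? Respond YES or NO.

YES

[0,6] S   <
  [0,1] "under" : S\NP
  [1,6] S\(S\NP)   >
    [1,2] "city" : (S\(S\NP))/N
    [2,6] N   <
      [2,3] "today" : PP/N
      [3,6] N\(PP/N)   <
        [3,5] N   >
          [3,4] "ate" : N/(S/NP)
          [4,5] "built" : S/NP
        [5,6] "chased" : (N\(PP/N))\N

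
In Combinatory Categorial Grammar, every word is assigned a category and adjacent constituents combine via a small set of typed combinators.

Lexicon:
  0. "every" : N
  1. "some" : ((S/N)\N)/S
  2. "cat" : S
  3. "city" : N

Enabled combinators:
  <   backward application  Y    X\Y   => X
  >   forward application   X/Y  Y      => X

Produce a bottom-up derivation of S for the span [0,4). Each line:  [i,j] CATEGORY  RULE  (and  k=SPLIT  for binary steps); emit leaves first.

[0,4] S   >
  [0,3] S/N   <
    [0,1] "every" : N
    [1,3] (S/N)\N   >
      [1,2] "some" : ((S/N)\N)/S
      [2,3] "cat" : S
  [3,4] "city" : N

[0,1] N  lex  "every"
[1,2] ((S/N)\N)/S  lex  "some"
[2,3] S  lex  "cat"
[1,3] (S/N)\N  >  k=2
[0,3] S/N  <  k=1
[3,4] N  lex  "city"
[0,4] S  >  k=3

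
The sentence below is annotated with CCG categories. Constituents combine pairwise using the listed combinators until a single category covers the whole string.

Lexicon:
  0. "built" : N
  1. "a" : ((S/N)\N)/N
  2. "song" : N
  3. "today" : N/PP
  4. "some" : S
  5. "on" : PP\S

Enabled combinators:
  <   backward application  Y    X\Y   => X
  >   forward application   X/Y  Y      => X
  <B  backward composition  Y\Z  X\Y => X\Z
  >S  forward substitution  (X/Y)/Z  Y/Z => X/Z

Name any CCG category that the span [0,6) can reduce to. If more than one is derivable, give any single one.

S

[0,6] S   >
  [0,3] S/N   <
    [0,1] "built" : N
    [1,3] (S/N)\N   >
      [1,2] "a" : ((S/N)\N)/N
      [2,3] "song" : N
  [3,6] N   >
    [3,4] "today" : N/PP
    [4,6] PP   <
      [4,5] "some" : S
      [5,6] "on" : PP\S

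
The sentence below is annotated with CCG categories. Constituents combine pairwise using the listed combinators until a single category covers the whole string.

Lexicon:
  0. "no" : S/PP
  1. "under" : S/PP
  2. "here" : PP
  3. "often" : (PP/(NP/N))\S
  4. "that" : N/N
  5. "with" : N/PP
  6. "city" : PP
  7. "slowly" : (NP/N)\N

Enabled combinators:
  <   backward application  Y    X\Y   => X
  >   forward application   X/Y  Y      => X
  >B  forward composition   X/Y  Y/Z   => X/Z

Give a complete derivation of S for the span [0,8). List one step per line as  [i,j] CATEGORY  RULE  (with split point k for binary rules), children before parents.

[0,8] S   >
  [0,1] "no" : S/PP
  [1,8] PP   >
    [1,4] PP/(NP/N)   <
      [1,3] S   >
        [1,2] "under" : S/PP
        [2,3] "here" : PP
      [3,4] "often" : (PP/(NP/N))\S
    [4,8] NP/N   <
      [4,7] N   >
        [4,6] N/PP   >B
          [4,5] "that" : N/N
          [5,6] "with" : N/PP
        [6,7] "city" : PP
      [7,8] "slowly" : (NP/N)\N

[0,1] S/PP  lex  "no"
[1,2] S/PP  lex  "under"
[2,3] PP  lex  "here"
[1,3] S  >  k=2
[3,4] (PP/(NP/N))\S  lex  "often"
[1,4] PP/(NP/N)  <  k=3
[4,5] N/N  lex  "that"
[5,6] N/PP  lex  "with"
[4,6] N/PP  >B  k=5
[6,7] PP  lex  "city"
[4,7] N  >  k=6
[7,8] (NP/N)\N  lex  "slowly"
[4,8] NP/N  <  k=7
[1,8] PP  >  k=4
[0,8] S  >  k=1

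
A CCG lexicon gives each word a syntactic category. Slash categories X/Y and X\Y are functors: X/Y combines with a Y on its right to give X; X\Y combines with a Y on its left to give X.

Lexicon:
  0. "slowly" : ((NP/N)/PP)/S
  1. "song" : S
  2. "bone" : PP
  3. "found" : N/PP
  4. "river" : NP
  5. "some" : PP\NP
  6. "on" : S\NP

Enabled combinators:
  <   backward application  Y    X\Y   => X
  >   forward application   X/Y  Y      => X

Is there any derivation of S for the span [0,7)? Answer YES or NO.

YES

[0,7] S   <
  [0,6] NP   >
    [0,3] NP/N   >
      [0,2] (NP/N)/PP   >
        [0,1] "slowly" : ((NP/N)/PP)/S
        [1,2] "song" : S
      [2,3] "bone" : PP
    [3,6] N   >
      [3,4] "found" : N/PP
      [4,6] PP   <
        [4,5] "river" : NP
        [5,6] "some" : PP\NP
  [6,7] "on" : S\NP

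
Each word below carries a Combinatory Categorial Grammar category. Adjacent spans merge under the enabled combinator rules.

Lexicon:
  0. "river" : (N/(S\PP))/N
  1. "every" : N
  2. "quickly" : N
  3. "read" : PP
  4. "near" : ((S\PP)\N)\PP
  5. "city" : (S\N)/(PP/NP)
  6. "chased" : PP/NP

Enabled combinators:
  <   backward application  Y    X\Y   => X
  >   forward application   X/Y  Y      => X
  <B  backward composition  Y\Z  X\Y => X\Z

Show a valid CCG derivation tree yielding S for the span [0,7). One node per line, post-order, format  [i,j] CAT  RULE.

[0,7] S   <
  [0,5] N   >
    [0,2] N/(S\PP)   >
      [0,1] "river" : (N/(S\PP))/N
      [1,2] "every" : N
    [2,5] S\PP   <
      [2,3] "quickly" : N
      [3,5] (S\PP)\N   <
        [3,4] "read" : PP
        [4,5] "near" : ((S\PP)\N)\PP
  [5,7] S\N   >
    [5,6] "city" : (S\N)/(PP/NP)
    [6,7] "chased" : PP/NP

[0,1] (N/(S\PP))/N  lex  "river"
[1,2] N  lex  "every"
[0,2] N/(S\PP)  >  k=1
[2,3] N  lex  "quickly"
[3,4] PP  lex  "read"
[4,5] ((S\PP)\N)\PP  lex  "near"
[3,5] (S\PP)\N  <  k=4
[2,5] S\PP  <  k=3
[0,5] N  >  k=2
[5,6] (S\N)/(PP/NP)  lex  "city"
[6,7] PP/NP  lex  "chased"
[5,7] S\N  >  k=6
[0,7] S  <  k=5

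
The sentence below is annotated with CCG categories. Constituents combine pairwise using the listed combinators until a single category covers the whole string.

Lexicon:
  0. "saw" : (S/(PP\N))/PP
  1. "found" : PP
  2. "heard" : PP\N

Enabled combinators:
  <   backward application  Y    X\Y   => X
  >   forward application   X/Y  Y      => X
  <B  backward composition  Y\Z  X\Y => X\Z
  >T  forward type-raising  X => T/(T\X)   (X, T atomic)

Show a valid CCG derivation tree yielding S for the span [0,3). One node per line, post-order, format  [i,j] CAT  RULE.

[0,1] (S/(PP\N))/PP  lex  "saw"
[1,2] PP  lex  "found"
[0,2] S/(PP\N)  >  k=1
[2,3] PP\N  lex  "heard"
[0,3] S  >  k=2

[0,3] S   >
  [0,2] S/(PP\N)   >
    [0,1] "saw" : (S/(PP\N))/PP
    [1,2] "found" : PP
  [2,3] "heard" : PP\N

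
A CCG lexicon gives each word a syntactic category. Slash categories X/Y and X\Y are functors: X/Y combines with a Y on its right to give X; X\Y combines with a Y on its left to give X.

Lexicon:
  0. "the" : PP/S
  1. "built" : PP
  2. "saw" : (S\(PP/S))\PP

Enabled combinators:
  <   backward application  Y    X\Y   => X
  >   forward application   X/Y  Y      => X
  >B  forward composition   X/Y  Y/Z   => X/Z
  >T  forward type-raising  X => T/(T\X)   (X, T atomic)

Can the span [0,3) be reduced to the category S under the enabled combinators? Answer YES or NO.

[0,3] S   <
  [0,1] "the" : PP/S
  [1,3] S\(PP/S)   <
    [1,2] "built" : PP
    [2,3] "saw" : (S\(PP/S))\PP

YES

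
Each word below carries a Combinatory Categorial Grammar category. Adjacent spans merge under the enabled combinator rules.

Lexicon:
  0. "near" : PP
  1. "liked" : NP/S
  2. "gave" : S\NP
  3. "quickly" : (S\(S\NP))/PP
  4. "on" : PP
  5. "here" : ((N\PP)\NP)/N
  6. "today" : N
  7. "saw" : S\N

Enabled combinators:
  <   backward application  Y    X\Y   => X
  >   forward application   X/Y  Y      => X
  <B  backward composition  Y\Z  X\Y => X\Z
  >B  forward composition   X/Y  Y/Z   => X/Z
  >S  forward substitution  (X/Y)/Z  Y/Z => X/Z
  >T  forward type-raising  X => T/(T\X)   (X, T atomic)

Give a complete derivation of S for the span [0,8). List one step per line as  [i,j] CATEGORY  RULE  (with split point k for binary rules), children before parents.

[0,1] PP  lex  "near"
[1,2] NP/S  lex  "liked"
[2,3] S\NP  lex  "gave"
[3,4] (S\(S\NP))/PP  lex  "quickly"
[4,5] PP  lex  "on"
[3,5] S\(S\NP)  >  k=4
[2,5] S  <  k=3
[1,5] NP  >  k=2
[5,6] ((N\PP)\NP)/N  lex  "here"
[6,7] N  lex  "today"
[5,7] (N\PP)\NP  >  k=6
[1,7] N\PP  <  k=5
[0,7] N  <  k=1
[7,8] S\N  lex  "saw"
[0,8] S  <  k=7

[0,8] S   <
  [0,7] N   <
    [0,1] "near" : PP
    [1,7] N\PP   <
      [1,5] NP   >
        [1,2] "liked" : NP/S
        [2,5] S   <
          [2,3] "gave" : S\NP
          [3,5] S\(S\NP)   >
            [3,4] "quickly" : (S\(S\NP))/PP
            [4,5] "on" : PP
      [5,7] (N\PP)\NP   >
        [5,6] "here" : ((N\PP)\NP)/N
        [6,7] "today" : N
  [7,8] "saw" : S\N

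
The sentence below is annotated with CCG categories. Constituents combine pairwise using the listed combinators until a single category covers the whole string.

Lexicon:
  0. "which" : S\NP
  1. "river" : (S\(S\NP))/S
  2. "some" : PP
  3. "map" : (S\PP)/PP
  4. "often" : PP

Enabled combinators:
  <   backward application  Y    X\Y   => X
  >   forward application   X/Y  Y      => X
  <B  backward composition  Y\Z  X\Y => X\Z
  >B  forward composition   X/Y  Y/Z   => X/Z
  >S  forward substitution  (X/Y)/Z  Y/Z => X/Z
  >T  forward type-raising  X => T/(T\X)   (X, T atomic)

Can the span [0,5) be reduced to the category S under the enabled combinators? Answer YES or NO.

[0,5] S   <
  [0,1] "which" : S\NP
  [1,5] S\(S\NP)   >
    [1,2] "river" : (S\(S\NP))/S
    [2,5] S   <
      [2,3] "some" : PP
      [3,5] S\PP   >
        [3,4] "map" : (S\PP)/PP
        [4,5] "often" : PP

YES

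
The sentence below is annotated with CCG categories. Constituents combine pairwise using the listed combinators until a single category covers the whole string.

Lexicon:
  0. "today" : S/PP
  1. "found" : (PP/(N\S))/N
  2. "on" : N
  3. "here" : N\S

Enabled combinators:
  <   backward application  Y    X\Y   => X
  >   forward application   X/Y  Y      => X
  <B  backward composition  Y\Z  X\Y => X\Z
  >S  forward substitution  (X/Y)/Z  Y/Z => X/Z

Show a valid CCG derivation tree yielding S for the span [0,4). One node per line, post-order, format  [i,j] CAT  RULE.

[0,1] S/PP  lex  "today"
[1,2] (PP/(N\S))/N  lex  "found"
[2,3] N  lex  "on"
[1,3] PP/(N\S)  >  k=2
[3,4] N\S  lex  "here"
[1,4] PP  >  k=3
[0,4] S  >  k=1

[0,4] S   >
  [0,1] "today" : S/PP
  [1,4] PP   >
    [1,3] PP/(N\S)   >
      [1,2] "found" : (PP/(N\S))/N
      [2,3] "on" : N
    [3,4] "here" : N\S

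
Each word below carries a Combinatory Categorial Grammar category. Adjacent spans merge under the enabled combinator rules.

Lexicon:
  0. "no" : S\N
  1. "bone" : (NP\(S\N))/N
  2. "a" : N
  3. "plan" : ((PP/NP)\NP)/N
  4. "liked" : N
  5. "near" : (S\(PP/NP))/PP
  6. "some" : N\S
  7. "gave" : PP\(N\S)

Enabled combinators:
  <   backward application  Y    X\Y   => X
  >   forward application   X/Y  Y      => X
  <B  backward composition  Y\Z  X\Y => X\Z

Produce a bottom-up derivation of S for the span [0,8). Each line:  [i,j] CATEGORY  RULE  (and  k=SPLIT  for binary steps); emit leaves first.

[0,1] S\N  lex  "no"
[1,2] (NP\(S\N))/N  lex  "bone"
[2,3] N  lex  "a"
[1,3] NP\(S\N)  >  k=2
[0,3] NP  <  k=1
[3,4] ((PP/NP)\NP)/N  lex  "plan"
[4,5] N  lex  "liked"
[3,5] (PP/NP)\NP  >  k=4
[0,5] PP/NP  <  k=3
[5,6] (S\(PP/NP))/PP  lex  "near"
[6,7] N\S  lex  "some"
[7,8] PP\(N\S)  lex  "gave"
[6,8] PP  <  k=7
[5,8] S\(PP/NP)  >  k=6
[0,8] S  <  k=5

[0,8] S   <
  [0,5] PP/NP   <
    [0,3] NP   <
      [0,1] "no" : S\N
      [1,3] NP\(S\N)   >
        [1,2] "bone" : (NP\(S\N))/N
        [2,3] "a" : N
    [3,5] (PP/NP)\NP   >
      [3,4] "plan" : ((PP/NP)\NP)/N
      [4,5] "liked" : N
  [5,8] S\(PP/NP)   >
    [5,6] "near" : (S\(PP/NP))/PP
    [6,8] PP   <
      [6,7] "some" : N\S
      [7,8] "gave" : PP\(N\S)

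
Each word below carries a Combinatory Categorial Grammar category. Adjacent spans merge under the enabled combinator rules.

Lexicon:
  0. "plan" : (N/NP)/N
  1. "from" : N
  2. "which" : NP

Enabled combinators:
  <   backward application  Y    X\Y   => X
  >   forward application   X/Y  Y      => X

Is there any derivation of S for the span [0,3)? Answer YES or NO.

(N/NP)/N N NP
CKY chart[0,3] = {N}; S ∉ chart

NO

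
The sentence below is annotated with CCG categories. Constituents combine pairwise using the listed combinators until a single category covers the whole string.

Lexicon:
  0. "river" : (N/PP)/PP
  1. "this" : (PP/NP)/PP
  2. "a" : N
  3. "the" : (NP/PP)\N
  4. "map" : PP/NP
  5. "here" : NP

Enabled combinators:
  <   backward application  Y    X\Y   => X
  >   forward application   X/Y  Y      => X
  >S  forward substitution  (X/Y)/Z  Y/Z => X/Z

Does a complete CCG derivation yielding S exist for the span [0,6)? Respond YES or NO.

NO

(N/PP)/PP (PP/NP)/PP N (NP/PP)\N PP/NP NP
CKY chart[0,6] = {N, N/PP}; S ∉ chart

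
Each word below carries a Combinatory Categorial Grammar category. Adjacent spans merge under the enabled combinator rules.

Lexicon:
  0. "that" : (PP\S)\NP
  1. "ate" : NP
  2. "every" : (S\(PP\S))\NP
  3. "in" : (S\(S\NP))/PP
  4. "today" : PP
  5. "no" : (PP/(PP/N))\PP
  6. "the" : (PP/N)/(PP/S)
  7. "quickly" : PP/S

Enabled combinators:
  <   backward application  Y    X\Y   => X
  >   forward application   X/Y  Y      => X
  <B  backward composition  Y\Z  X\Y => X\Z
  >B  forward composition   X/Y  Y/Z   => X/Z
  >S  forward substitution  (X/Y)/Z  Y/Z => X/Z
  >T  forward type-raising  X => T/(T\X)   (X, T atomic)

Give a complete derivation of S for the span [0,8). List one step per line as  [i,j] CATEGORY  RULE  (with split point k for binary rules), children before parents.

[0,8] S   <
  [0,3] S\NP   <B
    [0,1] "that" : (PP\S)\NP
    [1,3] S\(PP\S)   <
      [1,2] "ate" : NP
      [2,3] "every" : (S\(PP\S))\NP
  [3,8] S\(S\NP)   >
    [3,4] "in" : (S\(S\NP))/PP
    [4,8] PP   >
      [4,6] PP/(PP/N)   <
        [4,5] "today" : PP
        [5,6] "no" : (PP/(PP/N))\PP
      [6,8] PP/N   >
        [6,7] "the" : (PP/N)/(PP/S)
        [7,8] "quickly" : PP/S

[0,1] (PP\S)\NP  lex  "that"
[1,2] NP  lex  "ate"
[2,3] (S\(PP\S))\NP  lex  "every"
[1,3] S\(PP\S)  <  k=2
[0,3] S\NP  <B  k=1
[3,4] (S\(S\NP))/PP  lex  "in"
[4,5] PP  lex  "today"
[5,6] (PP/(PP/N))\PP  lex  "no"
[4,6] PP/(PP/N)  <  k=5
[6,7] (PP/N)/(PP/S)  lex  "the"
[7,8] PP/S  lex  "quickly"
[6,8] PP/N  >  k=7
[4,8] PP  >  k=6
[3,8] S\(S\NP)  >  k=4
[0,8] S  <  k=3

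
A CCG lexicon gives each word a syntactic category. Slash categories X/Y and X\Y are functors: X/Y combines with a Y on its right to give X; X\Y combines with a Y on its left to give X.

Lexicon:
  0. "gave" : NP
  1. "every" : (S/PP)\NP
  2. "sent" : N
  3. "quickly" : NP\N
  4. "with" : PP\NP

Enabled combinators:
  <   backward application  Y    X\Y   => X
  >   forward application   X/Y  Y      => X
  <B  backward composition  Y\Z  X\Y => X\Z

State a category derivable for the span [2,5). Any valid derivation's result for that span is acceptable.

PP

[0,5] S   >
  [0,2] S/PP   <
    [0,1] "gave" : NP
    [1,2] "every" : (S/PP)\NP
  [2,5] PP   <
    [2,3] "sent" : N
    [3,5] PP\N   <B
      [3,4] "quickly" : NP\N
      [4,5] "with" : PP\NP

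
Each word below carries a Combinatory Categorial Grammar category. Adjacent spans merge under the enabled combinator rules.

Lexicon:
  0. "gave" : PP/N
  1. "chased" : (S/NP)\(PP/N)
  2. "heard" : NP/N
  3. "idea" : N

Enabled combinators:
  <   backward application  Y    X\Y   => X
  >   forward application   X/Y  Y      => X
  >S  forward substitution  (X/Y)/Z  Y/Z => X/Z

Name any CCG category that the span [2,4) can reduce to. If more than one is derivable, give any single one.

[0,4] S   >
  [0,2] S/NP   <
    [0,1] "gave" : PP/N
    [1,2] "chased" : (S/NP)\(PP/N)
  [2,4] NP   >
    [2,3] "heard" : NP/N
    [3,4] "idea" : N

NP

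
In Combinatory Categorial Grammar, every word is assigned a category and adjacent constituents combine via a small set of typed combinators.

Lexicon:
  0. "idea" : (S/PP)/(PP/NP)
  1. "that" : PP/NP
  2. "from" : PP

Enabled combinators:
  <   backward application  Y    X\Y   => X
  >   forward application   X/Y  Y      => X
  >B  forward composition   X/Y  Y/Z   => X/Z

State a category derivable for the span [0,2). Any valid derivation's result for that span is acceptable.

[0,3] S   >
  [0,2] S/PP   >
    [0,1] "idea" : (S/PP)/(PP/NP)
    [1,2] "that" : PP/NP
  [2,3] "from" : PP

S/PP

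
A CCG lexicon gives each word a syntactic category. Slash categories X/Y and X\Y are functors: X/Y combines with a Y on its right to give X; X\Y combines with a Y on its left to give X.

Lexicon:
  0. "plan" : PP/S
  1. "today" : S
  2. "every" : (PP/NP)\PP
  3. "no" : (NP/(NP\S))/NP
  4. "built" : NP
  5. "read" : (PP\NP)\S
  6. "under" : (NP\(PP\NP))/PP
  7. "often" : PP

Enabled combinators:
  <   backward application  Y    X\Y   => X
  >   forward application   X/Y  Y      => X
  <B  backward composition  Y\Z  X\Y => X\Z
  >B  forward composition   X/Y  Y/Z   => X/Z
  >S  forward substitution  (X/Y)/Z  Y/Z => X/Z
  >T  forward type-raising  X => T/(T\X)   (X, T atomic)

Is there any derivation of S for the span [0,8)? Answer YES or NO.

PP/S S (PP/NP)\PP (NP/(NP\S))/NP NP (PP\NP)\S (NP\(PP\NP))/PP PP
CKY chart[0,8] = {N/(N\PP), NP/(NP\PP), PP, PP/(NP\NP), PP/(PP\PP), S/(S\PP)}; S ∉ chart

NO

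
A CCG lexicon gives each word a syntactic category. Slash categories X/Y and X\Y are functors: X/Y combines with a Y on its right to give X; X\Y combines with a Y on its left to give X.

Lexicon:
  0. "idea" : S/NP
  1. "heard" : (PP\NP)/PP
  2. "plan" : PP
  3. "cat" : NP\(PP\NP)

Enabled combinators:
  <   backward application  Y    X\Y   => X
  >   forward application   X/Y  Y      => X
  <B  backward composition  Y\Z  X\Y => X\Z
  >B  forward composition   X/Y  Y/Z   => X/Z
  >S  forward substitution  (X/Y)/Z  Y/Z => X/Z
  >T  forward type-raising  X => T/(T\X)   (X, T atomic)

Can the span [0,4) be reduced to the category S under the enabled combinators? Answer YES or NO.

YES

[0,4] S   >
  [0,1] "idea" : S/NP
  [1,4] NP   <
    [1,3] PP\NP   >
      [1,2] "heard" : (PP\NP)/PP
      [2,3] "plan" : PP
    [3,4] "cat" : NP\(PP\NP)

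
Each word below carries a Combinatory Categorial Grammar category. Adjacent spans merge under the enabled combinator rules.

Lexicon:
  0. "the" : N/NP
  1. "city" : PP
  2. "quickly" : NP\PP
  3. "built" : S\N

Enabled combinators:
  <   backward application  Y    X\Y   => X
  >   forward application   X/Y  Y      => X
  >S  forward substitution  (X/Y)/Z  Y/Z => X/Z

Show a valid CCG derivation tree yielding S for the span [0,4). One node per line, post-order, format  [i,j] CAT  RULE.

[0,1] N/NP  lex  "the"
[1,2] PP  lex  "city"
[2,3] NP\PP  lex  "quickly"
[1,3] NP  <  k=2
[0,3] N  >  k=1
[3,4] S\N  lex  "built"
[0,4] S  <  k=3

[0,4] S   <
  [0,3] N   >
    [0,1] "the" : N/NP
    [1,3] NP   <
      [1,2] "city" : PP
      [2,3] "quickly" : NP\PP
  [3,4] "built" : S\N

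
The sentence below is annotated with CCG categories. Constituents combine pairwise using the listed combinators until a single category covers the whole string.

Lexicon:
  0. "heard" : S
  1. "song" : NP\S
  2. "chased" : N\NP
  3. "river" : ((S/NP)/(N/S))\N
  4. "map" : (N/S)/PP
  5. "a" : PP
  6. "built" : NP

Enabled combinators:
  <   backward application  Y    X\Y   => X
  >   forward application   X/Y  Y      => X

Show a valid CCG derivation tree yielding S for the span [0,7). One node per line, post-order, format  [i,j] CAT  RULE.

[0,7] S   >
  [0,6] S/NP   >
    [0,4] (S/NP)/(N/S)   <
      [0,3] N   <
        [0,2] NP   <
          [0,1] "heard" : S
          [1,2] "song" : NP\S
        [2,3] "chased" : N\NP
      [3,4] "river" : ((S/NP)/(N/S))\N
    [4,6] N/S   >
      [4,5] "map" : (N/S)/PP
      [5,6] "a" : PP
  [6,7] "built" : NP

[0,1] S  lex  "heard"
[1,2] NP\S  lex  "song"
[0,2] NP  <  k=1
[2,3] N\NP  lex  "chased"
[0,3] N  <  k=2
[3,4] ((S/NP)/(N/S))\N  lex  "river"
[0,4] (S/NP)/(N/S)  <  k=3
[4,5] (N/S)/PP  lex  "map"
[5,6] PP  lex  "a"
[4,6] N/S  >  k=5
[0,6] S/NP  >  k=4
[6,7] NP  lex  "built"
[0,7] S  >  k=6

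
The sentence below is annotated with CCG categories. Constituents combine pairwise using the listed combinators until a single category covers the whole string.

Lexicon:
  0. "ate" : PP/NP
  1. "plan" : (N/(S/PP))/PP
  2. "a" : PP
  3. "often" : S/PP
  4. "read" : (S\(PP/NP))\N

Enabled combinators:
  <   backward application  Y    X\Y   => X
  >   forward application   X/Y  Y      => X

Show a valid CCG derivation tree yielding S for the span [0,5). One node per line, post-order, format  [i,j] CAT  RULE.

[0,1] PP/NP  lex  "ate"
[1,2] (N/(S/PP))/PP  lex  "plan"
[2,3] PP  lex  "a"
[1,3] N/(S/PP)  >  k=2
[3,4] S/PP  lex  "often"
[1,4] N  >  k=3
[4,5] (S\(PP/NP))\N  lex  "read"
[1,5] S\(PP/NP)  <  k=4
[0,5] S  <  k=1

[0,5] S   <
  [0,1] "ate" : PP/NP
  [1,5] S\(PP/NP)   <
    [1,4] N   >
      [1,3] N/(S/PP)   >
        [1,2] "plan" : (N/(S/PP))/PP
        [2,3] "a" : PP
      [3,4] "often" : S/PP
    [4,5] "read" : (S\(PP/NP))\N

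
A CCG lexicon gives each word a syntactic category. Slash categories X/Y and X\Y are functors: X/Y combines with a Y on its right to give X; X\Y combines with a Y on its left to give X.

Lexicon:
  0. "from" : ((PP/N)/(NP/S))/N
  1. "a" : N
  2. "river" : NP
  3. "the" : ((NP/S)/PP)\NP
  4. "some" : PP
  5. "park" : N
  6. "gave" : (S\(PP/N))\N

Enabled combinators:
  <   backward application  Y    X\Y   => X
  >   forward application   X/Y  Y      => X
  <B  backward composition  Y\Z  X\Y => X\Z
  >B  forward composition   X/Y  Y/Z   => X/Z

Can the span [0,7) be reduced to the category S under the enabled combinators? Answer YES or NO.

YES

[0,7] S   <
  [0,5] PP/N   >
    [0,2] (PP/N)/(NP/S)   >
      [0,1] "from" : ((PP/N)/(NP/S))/N
      [1,2] "a" : N
    [2,5] NP/S   >
      [2,4] (NP/S)/PP   <
        [2,3] "river" : NP
        [3,4] "the" : ((NP/S)/PP)\NP
      [4,5] "some" : PP
  [5,7] S\(PP/N)   <
    [5,6] "park" : N
    [6,7] "gave" : (S\(PP/N))\N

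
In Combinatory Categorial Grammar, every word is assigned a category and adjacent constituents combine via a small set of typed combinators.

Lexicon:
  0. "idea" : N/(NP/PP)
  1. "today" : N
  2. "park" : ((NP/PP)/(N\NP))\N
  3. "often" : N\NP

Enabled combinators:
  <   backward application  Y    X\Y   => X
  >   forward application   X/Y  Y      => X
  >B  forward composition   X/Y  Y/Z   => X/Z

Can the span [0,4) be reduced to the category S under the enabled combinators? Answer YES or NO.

NO

N/(NP/PP) N ((NP/PP)/(N\NP))\N N\NP
CKY chart[0,4] = {N}; S ∉ chart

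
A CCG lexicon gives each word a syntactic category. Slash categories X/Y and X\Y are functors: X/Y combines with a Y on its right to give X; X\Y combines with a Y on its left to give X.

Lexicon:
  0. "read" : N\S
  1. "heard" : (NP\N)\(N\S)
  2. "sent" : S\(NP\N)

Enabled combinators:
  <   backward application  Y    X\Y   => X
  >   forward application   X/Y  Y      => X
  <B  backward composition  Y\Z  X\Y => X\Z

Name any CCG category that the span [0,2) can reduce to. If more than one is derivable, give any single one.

[0,3] S   <
  [0,2] NP\N   <
    [0,1] "read" : N\S
    [1,2] "heard" : (NP\N)\(N\S)
  [2,3] "sent" : S\(NP\N)

NP\N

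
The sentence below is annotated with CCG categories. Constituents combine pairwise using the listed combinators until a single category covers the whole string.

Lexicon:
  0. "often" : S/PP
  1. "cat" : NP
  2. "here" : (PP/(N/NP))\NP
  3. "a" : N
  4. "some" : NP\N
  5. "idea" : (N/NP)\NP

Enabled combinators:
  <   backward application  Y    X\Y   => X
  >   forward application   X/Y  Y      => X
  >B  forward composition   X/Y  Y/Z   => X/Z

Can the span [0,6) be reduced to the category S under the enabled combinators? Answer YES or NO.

[0,6] S   >
  [0,1] "often" : S/PP
  [1,6] PP   >
    [1,3] PP/(N/NP)   <
      [1,2] "cat" : NP
      [2,3] "here" : (PP/(N/NP))\NP
    [3,6] N/NP   <
      [3,5] NP   <
        [3,4] "a" : N
        [4,5] "some" : NP\N
      [5,6] "idea" : (N/NP)\NP

YES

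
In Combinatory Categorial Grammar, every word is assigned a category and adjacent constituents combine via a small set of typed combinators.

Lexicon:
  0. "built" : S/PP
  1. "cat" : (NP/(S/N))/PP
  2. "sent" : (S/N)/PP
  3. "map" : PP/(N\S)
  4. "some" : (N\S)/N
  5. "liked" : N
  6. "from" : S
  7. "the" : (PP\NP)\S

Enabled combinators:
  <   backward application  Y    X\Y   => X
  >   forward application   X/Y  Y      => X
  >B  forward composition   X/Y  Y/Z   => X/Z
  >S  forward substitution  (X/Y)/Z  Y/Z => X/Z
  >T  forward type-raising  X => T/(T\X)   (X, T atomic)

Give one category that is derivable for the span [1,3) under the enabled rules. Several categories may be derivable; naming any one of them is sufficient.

[0,8] S   >
  [0,1] "built" : S/PP
  [1,8] PP   <
    [1,6] NP   >
      [1,3] NP/PP   >S
        [1,2] "cat" : (NP/(S/N))/PP
        [2,3] "sent" : (S/N)/PP
      [3,6] PP   >
        [3,5] PP/N   >B
          [3,4] "map" : PP/(N\S)
          [4,5] "some" : (N\S)/N
        [5,6] "liked" : N
    [6,8] PP\NP   <
      [6,7] "from" : S
      [7,8] "the" : (PP\NP)\S

NP/PP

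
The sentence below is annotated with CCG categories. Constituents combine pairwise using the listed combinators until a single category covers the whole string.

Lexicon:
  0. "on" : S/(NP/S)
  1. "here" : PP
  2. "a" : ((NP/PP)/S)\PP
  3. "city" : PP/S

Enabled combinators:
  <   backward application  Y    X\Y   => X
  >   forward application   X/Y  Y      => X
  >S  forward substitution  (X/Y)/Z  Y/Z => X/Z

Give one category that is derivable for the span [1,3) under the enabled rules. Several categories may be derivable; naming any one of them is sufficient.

[0,4] S   >
  [0,1] "on" : S/(NP/S)
  [1,4] NP/S   >S
    [1,3] (NP/PP)/S   <
      [1,2] "here" : PP
      [2,3] "a" : ((NP/PP)/S)\PP
    [3,4] "city" : PP/S

(NP/PP)/S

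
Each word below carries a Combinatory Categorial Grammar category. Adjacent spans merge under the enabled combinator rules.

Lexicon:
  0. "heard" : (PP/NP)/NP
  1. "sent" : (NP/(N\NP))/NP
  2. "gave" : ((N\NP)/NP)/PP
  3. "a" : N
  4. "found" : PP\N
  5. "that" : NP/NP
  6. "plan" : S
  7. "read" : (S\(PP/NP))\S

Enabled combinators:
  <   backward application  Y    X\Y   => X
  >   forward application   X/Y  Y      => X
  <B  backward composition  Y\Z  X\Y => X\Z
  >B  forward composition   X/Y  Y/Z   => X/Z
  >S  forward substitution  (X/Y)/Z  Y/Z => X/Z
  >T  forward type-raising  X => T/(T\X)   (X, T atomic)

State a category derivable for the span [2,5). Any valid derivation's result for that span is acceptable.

[0,8] S   <
  [0,6] PP/NP   >B
    [0,5] PP/NP   >S
      [0,1] "heard" : (PP/NP)/NP
      [1,5] NP/NP   >S
        [1,2] "sent" : (NP/(N\NP))/NP
        [2,5] (N\NP)/NP   >
          [2,3] "gave" : ((N\NP)/NP)/PP
          [3,5] PP   <
            [3,4] "a" : N
            [4,5] "found" : PP\N
    [5,6] "that" : NP/NP
  [6,8] S\(PP/NP)   <
    [6,7] "plan" : S
    [7,8] "read" : (S\(PP/NP))\S

(N\NP)/NP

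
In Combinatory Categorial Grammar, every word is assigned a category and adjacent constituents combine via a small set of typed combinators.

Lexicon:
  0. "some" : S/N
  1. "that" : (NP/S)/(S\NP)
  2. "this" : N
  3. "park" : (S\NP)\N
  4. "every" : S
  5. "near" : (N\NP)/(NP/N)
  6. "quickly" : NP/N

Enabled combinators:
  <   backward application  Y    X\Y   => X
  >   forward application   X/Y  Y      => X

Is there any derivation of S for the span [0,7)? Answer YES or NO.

[0,7] S   >
  [0,1] "some" : S/N
  [1,7] N   <
    [1,5] NP   >
      [1,4] NP/S   >
        [1,2] "that" : (NP/S)/(S\NP)
        [2,4] S\NP   <
          [2,3] "this" : N
          [3,4] "park" : (S\NP)\N
      [4,5] "every" : S
    [5,7] N\NP   >
      [5,6] "near" : (N\NP)/(NP/N)
      [6,7] "quickly" : NP/N

YES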